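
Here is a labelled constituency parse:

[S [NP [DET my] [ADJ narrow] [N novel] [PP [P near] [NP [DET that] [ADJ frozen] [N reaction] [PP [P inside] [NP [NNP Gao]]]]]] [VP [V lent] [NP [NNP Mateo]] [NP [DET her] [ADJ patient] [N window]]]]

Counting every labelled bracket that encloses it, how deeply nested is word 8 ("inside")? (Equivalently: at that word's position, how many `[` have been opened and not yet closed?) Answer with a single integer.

Counting open brackets not yet closed at "inside": [S [NP [PP [NP [PP [P = 6.

6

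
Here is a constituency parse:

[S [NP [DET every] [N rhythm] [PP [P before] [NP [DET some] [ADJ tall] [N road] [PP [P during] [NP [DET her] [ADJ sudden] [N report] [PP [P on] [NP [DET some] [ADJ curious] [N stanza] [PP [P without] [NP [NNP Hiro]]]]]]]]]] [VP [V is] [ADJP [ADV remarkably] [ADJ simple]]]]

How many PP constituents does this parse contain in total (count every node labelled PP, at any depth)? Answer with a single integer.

Listing each PP by its span: [PP before some tall road during her sudden report on some curious stanza without Hiro]; [PP during her sudden report on some curious stanza without Hiro]; [PP on some curious stanza without Hiro]; [PP without Hiro] — that makes 4.

4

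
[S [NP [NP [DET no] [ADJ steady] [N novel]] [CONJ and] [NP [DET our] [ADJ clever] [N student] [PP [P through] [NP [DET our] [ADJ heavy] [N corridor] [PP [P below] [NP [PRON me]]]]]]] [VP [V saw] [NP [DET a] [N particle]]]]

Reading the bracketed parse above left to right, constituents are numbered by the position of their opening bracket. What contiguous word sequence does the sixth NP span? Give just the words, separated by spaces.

a particle

The NP opening brackets appear, in order, over: "no steady novel and our clever student through our heavy corridor below me"; "no steady novel"; "our clever student through our heavy corridor below me"; "our heavy corridor below me"; "me"; "a particle". The sixth one spans "a particle".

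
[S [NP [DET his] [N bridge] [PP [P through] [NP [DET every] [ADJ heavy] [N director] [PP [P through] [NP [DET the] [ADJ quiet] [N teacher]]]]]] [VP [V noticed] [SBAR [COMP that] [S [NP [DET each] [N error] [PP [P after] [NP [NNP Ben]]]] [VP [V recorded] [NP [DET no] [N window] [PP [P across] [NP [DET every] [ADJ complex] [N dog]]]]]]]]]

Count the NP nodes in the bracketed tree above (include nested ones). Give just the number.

7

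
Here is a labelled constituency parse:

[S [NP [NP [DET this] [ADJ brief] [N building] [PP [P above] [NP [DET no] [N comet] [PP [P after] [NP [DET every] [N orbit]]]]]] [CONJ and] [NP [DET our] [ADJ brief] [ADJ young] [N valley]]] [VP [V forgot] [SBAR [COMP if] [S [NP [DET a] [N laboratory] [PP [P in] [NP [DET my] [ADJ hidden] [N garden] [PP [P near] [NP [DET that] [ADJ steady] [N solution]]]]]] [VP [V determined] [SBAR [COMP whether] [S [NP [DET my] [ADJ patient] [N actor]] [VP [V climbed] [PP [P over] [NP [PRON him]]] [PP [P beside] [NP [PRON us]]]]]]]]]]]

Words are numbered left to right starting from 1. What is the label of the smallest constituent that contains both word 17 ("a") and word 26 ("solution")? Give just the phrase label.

NP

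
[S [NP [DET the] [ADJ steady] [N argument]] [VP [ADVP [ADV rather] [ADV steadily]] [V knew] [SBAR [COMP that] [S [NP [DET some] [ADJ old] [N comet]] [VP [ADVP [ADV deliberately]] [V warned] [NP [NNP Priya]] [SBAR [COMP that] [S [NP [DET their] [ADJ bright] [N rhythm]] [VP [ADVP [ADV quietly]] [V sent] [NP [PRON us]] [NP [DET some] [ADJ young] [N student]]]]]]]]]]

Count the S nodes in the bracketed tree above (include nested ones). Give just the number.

3

Listing each S by its span: [S the steady argument rather steadily knew that some old comet deliberately warned Priya that their bright rhythm quietly sent us some young student]; [S some old comet deliberately warned Priya that their bright rhythm quietly sent us some young student]; [S their bright rhythm quietly sent us some young student] — that makes 3.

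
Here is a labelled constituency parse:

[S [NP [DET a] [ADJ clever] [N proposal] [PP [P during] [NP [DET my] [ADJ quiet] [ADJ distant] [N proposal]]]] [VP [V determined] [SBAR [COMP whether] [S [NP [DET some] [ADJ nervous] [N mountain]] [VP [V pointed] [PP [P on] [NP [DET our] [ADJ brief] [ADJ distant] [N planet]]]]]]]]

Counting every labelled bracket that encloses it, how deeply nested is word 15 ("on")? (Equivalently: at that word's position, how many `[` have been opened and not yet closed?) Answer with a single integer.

7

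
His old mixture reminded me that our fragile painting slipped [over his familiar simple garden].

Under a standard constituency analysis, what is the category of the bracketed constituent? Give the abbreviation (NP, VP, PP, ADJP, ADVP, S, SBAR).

PP

"over" is the head of the bracketed span, so the span is a prepositional phrase: PP.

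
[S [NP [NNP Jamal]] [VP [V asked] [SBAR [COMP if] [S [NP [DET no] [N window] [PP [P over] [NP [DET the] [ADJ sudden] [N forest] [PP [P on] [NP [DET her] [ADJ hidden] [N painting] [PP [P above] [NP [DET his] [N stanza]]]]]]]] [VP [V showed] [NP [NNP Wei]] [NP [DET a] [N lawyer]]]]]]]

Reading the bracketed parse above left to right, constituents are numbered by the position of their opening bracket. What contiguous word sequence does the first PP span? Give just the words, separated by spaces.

over the sudden forest on her hidden painting above his stanza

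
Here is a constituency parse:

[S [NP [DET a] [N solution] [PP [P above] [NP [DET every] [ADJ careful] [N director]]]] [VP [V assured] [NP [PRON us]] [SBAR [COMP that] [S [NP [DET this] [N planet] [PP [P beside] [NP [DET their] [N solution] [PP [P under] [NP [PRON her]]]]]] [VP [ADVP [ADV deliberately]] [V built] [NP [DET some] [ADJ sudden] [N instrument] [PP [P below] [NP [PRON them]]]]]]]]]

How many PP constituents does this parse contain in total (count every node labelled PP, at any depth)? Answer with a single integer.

The PP constituents are: [PP above every careful director]; [PP beside their solution under her]; [PP under her]; [PP below them]. Total: 4.

4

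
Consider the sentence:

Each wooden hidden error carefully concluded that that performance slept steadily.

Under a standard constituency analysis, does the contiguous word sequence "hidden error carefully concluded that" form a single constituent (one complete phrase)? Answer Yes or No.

No

The smallest constituent containing the whole sequence is the clause [S each wooden hidden error carefully concluded that that performance slept steadily], but the sequence is only part of it — it straddles the boundary between noun phrase "each wooden hidden error" and verb phrase "carefully concluded that that performance slept steadily".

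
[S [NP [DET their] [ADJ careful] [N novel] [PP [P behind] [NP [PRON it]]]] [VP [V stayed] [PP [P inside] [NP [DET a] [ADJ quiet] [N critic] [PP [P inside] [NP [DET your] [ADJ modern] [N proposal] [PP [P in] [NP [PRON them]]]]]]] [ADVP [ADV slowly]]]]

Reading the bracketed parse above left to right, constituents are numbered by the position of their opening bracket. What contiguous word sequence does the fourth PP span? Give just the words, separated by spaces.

in them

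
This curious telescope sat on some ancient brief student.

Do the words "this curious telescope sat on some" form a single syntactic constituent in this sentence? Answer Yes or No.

The sequence begins inside the noun phrase "this curious telescope" and ends inside the verb phrase "sat on some ancient brief student"; it crosses a phrase boundary, so no single node in the tree spans exactly those words.

No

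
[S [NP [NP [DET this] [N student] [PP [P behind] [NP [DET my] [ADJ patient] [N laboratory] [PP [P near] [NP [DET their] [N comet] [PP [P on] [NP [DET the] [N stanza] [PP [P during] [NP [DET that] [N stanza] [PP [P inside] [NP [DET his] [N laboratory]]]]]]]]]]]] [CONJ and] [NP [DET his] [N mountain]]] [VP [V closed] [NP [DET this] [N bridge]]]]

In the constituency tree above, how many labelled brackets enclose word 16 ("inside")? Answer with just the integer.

The word sits inside P, which is inside PP, inside NP, inside PP, inside NP, inside PP, inside NP, inside PP, inside NP, inside PP, inside NP, inside NP, inside S — 13 brackets in all.

13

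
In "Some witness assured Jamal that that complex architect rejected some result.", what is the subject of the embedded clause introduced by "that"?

that complex architect

In the embedded clause introduced by "that" the verb is "rejected"; the NP preceding it, "that complex architect", is the subject.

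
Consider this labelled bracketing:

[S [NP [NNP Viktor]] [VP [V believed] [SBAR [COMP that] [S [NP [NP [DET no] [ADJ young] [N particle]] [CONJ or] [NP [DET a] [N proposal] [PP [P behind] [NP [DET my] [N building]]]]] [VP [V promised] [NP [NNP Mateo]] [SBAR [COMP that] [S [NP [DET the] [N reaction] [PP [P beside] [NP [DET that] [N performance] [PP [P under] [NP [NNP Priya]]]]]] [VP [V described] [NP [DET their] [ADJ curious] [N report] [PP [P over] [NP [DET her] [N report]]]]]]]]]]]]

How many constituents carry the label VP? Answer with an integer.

3

Scanning left to right, an opening `[VP` appears at word positions 2, 13, 23 — 3 in total.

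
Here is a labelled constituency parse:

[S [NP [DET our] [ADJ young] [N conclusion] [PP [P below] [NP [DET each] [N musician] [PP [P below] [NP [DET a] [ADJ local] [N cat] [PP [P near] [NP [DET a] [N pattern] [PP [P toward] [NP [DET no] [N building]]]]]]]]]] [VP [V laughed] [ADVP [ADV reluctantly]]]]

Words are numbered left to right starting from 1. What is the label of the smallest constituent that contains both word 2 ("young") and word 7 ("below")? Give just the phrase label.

NP

Word 2 lies under S → NP → ADJ; word 7 lies under S → NP → PP → NP → PP → P. The lowest shared node is the NP.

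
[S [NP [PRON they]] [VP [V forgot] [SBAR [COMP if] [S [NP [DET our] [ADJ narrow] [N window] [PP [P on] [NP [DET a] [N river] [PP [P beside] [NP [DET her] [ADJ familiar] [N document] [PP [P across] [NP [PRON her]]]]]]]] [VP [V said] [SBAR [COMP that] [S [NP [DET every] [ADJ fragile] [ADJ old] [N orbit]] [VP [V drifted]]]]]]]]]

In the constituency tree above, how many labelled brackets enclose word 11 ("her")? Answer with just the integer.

10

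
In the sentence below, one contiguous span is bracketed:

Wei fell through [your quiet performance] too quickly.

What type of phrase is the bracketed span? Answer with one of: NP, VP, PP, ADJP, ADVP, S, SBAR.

The span is built around the noun "performance" — a noun phrase (NP).

NP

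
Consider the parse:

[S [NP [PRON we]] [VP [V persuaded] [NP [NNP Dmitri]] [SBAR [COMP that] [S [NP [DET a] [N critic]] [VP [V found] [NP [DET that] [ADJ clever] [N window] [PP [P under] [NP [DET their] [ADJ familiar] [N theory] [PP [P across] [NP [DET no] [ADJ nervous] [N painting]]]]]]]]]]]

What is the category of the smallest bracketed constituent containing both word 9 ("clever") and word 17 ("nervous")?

The smallest bracket enclosing both words is [NP that clever window under their familiar theory across no nervous painting], so the label is NP.

NP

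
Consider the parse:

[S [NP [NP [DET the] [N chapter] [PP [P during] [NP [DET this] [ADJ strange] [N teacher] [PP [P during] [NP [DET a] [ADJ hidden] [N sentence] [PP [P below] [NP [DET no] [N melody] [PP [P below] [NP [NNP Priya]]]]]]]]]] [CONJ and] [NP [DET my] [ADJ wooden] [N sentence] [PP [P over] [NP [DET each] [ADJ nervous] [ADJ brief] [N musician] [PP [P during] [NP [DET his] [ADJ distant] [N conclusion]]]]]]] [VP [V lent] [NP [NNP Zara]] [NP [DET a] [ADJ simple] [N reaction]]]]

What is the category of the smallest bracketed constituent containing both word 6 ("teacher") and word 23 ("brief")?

NP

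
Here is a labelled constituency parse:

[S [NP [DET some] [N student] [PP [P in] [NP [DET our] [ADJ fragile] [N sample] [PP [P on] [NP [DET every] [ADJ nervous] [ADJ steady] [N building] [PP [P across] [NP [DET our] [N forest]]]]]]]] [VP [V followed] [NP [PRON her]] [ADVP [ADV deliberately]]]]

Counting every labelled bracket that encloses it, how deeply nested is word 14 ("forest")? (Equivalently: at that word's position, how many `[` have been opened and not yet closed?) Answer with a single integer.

Path from the root down to the word: S → NP → PP → NP → PP → NP → PP → NP → N. That is 9 enclosing brackets.

9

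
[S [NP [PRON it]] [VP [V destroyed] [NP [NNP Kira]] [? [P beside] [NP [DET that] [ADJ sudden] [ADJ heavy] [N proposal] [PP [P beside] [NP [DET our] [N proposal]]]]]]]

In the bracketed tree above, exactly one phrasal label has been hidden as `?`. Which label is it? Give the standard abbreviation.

PP

A constituent whose immediate children are P 'beside', NP is a prepositional phrase: PP.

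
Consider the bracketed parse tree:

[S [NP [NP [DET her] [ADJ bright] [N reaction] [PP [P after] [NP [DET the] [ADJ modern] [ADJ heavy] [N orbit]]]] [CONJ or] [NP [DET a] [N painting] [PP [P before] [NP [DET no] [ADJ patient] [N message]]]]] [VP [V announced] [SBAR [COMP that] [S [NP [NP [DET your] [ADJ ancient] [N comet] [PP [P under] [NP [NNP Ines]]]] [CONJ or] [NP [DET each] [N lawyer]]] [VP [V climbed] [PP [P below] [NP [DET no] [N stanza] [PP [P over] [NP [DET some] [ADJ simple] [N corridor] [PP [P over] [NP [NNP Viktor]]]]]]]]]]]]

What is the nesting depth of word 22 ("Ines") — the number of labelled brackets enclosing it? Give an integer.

Counting open brackets not yet closed at "Ines": [S [VP [SBAR [S [NP [NP [PP [NP [NNP = 9.

9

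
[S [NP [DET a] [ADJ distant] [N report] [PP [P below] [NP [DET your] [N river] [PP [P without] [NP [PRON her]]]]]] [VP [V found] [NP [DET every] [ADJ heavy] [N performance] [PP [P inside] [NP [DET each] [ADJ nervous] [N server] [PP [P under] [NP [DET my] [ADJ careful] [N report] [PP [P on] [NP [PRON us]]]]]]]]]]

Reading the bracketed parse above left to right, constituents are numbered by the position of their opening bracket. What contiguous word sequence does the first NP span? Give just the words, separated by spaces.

a distant report below your river without her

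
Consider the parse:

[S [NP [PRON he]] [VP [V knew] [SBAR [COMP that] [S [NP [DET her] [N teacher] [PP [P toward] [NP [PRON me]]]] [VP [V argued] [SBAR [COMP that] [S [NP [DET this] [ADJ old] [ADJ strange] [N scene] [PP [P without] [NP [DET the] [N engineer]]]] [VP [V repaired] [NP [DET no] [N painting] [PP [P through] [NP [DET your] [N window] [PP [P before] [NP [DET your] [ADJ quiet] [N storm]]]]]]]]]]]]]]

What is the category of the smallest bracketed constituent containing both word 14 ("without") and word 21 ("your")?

The smallest bracket enclosing both words is [S this old strange scene without the engineer repaired no painting through your window before your quiet storm], so the label is S.

S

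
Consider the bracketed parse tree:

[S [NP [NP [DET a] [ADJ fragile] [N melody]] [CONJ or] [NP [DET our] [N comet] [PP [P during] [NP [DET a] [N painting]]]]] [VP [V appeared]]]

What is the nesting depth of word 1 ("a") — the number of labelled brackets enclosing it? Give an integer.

4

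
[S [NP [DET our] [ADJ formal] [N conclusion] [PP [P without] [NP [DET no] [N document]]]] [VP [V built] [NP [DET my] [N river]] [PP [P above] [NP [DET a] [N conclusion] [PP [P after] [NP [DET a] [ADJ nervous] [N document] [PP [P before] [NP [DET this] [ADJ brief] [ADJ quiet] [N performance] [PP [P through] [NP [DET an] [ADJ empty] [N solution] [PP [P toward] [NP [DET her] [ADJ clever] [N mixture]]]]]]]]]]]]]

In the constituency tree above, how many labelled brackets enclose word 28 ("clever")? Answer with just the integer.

13

Counting open brackets not yet closed at "clever": [S [VP [PP [NP [PP [NP [PP [NP [PP [NP [PP [NP [ADJ = 13.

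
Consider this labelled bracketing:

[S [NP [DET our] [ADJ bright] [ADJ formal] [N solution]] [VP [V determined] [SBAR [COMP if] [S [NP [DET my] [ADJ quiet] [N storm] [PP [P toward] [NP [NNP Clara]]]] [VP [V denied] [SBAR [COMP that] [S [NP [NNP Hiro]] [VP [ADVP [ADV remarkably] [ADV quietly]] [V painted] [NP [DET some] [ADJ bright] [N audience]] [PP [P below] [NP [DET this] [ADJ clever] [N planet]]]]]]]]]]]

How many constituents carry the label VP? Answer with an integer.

3

Scanning left to right, an opening `[VP` appears at word positions 5, 12, 15 — 3 in total.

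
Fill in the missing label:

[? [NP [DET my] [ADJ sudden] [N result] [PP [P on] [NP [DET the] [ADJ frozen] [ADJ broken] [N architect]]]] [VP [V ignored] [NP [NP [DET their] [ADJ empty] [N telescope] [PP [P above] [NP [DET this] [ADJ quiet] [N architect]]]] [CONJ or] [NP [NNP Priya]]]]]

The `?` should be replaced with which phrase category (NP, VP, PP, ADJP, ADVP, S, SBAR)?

S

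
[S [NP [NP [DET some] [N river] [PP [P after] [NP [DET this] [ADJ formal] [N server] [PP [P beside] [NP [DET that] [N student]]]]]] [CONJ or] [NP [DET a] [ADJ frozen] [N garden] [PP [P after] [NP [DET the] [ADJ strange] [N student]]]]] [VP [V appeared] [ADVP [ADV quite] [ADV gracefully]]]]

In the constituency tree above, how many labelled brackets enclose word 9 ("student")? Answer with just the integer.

8

Path from the root down to the word: S → NP → NP → PP → NP → PP → NP → N. That is 8 enclosing brackets.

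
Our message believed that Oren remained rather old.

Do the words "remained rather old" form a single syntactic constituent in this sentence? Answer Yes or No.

Yes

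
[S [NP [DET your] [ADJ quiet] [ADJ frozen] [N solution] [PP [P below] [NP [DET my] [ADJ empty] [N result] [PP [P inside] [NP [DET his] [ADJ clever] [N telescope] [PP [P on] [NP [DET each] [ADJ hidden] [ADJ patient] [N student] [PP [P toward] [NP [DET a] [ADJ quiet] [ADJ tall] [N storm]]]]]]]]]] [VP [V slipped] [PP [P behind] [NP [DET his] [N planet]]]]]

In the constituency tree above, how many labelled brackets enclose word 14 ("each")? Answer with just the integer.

Path from the root down to the word: S → NP → PP → NP → PP → NP → PP → NP → DET. That is 9 enclosing brackets.

9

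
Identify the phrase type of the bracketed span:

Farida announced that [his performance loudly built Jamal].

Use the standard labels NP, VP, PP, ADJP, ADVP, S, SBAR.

S

The bracketed span "his performance loudly built Jamal" is headed by "built", making it a clause (S).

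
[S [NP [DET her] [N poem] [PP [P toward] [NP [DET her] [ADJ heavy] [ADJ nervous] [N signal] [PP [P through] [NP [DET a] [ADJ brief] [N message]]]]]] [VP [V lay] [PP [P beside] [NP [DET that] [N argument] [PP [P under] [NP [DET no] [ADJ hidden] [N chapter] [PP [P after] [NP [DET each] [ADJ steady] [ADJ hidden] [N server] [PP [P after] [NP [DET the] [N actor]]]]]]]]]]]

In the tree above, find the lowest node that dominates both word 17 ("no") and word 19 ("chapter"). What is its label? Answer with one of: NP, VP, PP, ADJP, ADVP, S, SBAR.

NP

Both words fall inside [NP no hidden chapter after each steady hidden server after the actor] (words 17–27), and no smaller constituent contains them both. Label: NP.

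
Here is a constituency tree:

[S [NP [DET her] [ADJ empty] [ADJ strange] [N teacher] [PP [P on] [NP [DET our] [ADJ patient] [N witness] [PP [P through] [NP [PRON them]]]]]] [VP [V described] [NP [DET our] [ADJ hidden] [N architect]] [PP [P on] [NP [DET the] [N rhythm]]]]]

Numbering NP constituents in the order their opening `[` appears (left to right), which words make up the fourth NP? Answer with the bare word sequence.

our hidden architect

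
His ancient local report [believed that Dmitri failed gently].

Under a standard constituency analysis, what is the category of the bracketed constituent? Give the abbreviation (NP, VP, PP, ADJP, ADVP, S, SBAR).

VP

"believed" is the head of the bracketed span, so the span is a verb phrase: VP.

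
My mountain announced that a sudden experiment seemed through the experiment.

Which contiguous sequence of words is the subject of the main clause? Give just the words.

my mountain

"my mountain" is the NP that combines with the VP headed by "announced" to form the main clause — the subject.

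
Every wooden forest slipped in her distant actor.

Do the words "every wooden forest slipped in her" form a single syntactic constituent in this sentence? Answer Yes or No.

The sequence begins inside the noun phrase "every wooden forest" and ends inside the verb phrase "slipped in her distant actor"; it crosses a phrase boundary, so no single node in the tree spans exactly those words.

No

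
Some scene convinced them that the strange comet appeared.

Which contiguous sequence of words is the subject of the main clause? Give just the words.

some scene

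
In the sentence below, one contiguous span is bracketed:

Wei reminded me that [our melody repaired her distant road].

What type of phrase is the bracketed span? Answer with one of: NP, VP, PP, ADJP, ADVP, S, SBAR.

S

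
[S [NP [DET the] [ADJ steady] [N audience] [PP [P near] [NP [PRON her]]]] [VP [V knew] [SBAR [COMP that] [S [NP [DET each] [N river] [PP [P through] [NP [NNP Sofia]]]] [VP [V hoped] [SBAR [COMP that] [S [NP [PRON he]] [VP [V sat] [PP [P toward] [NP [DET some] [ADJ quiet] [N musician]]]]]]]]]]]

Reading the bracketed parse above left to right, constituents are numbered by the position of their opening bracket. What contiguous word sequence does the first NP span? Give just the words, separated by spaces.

the steady audience near her

The NP opening brackets appear, in order, over: "the steady audience near her"; "her"; "each river through Sofia"; "Sofia"; "he"; "some quiet musician". The first one spans "the steady audience near her".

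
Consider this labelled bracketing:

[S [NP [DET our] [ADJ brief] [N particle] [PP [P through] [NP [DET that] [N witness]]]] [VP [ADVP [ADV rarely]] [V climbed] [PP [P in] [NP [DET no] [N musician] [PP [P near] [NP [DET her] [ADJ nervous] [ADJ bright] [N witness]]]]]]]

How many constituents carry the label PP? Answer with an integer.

3

Scanning left to right, an opening `[PP` appears at word positions 4, 9, 12 — 3 in total.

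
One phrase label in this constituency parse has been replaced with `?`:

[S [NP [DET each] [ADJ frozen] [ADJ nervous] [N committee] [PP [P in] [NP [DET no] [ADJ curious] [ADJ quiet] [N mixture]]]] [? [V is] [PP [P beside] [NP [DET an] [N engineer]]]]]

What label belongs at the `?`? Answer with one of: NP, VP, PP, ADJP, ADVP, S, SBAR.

A constituent whose immediate children are V 'is', PP is a verb phrase: VP.

VP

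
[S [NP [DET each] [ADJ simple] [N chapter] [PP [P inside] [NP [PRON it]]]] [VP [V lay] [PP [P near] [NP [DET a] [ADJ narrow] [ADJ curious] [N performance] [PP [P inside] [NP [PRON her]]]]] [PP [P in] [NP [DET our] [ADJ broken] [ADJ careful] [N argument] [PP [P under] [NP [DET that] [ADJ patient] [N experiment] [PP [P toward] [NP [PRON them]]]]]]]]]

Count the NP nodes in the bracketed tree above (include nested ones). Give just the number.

7

Listing each NP by its span: [NP each simple chapter inside it]; [NP it]; [NP a narrow curious performance inside her]; [NP her]; [NP our broken careful argument under that patient experiment toward them]; [NP that patient experiment toward them] … — that makes 7.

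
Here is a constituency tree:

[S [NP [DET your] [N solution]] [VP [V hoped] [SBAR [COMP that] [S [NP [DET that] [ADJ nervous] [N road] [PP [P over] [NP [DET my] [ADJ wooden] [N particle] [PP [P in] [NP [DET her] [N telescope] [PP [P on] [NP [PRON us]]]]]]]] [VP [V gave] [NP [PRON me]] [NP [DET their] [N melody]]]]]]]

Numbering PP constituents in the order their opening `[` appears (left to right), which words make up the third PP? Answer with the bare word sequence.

Opening `[PP` markers occur at word positions 8, 12, 15; the third of these opens the constituent [PP on us].

on us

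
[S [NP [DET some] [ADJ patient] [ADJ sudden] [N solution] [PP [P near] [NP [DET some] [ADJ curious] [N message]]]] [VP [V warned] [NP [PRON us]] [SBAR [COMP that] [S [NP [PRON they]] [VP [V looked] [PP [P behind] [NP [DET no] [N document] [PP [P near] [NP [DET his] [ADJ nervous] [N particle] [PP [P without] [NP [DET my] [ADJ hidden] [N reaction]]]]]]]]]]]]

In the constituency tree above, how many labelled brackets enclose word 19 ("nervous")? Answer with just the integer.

10

Counting open brackets not yet closed at "nervous": [S [VP [SBAR [S [VP [PP [NP [PP [NP [ADJ = 10.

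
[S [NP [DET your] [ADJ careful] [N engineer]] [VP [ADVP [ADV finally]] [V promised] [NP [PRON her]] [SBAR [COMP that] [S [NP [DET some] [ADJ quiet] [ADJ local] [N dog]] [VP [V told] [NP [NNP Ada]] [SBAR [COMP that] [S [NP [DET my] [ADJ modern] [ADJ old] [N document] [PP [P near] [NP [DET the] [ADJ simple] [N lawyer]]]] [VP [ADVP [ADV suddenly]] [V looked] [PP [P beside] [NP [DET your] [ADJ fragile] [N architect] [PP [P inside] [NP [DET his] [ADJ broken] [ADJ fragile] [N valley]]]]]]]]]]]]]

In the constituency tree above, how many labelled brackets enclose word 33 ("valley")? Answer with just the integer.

13

Counting open brackets not yet closed at "valley": [S [VP [SBAR [S [VP [SBAR [S [VP [PP [NP [PP [NP [N = 13.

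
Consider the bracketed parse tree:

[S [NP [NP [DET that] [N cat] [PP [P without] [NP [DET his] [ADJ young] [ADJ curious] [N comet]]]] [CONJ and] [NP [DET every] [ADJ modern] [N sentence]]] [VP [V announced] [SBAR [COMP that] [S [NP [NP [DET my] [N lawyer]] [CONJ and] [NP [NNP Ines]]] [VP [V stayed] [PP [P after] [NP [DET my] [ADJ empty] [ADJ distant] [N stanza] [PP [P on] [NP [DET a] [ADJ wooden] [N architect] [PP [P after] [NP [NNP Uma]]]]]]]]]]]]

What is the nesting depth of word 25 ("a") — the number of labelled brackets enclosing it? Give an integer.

10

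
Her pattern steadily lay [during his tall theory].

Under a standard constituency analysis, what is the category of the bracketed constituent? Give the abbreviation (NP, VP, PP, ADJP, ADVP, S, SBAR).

The bracketed span "during his tall theory" is headed by "during", making it a prepositional phrase (PP).

PP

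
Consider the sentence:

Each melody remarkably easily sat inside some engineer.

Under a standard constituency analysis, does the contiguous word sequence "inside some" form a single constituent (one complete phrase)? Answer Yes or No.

No

The sequence begins inside the preposition "inside" and ends inside the noun phrase "some engineer"; it crosses a phrase boundary, so no single node in the tree spans exactly those words.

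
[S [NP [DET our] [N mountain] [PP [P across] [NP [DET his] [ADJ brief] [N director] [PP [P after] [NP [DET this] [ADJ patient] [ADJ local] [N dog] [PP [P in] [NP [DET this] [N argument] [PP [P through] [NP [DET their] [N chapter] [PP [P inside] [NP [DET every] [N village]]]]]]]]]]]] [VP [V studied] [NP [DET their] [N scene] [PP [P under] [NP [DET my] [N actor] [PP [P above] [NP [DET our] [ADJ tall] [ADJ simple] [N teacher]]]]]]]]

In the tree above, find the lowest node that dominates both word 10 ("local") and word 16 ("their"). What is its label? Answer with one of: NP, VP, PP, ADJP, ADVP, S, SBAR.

NP

Both words fall inside [NP this patient local dog in this argument through their chapter inside every village] (words 8–20), and no smaller constituent contains them both. Label: NP.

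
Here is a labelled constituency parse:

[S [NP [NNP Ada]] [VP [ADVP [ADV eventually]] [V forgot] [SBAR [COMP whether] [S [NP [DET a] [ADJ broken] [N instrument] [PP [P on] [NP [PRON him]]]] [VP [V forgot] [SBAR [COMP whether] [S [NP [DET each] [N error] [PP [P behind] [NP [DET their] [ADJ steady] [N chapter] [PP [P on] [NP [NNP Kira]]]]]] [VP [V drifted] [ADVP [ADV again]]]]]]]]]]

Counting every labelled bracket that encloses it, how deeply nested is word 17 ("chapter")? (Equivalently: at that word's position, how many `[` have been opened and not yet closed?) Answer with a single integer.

11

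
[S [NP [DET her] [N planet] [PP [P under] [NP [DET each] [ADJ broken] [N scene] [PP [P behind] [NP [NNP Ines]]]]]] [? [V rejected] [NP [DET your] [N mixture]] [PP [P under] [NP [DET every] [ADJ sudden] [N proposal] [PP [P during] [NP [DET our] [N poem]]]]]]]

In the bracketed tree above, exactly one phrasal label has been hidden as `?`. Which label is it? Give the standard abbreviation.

Looking at what the `?` directly dominates — V 'rejected', NP, PP — this is a verb phrase (VP).

VP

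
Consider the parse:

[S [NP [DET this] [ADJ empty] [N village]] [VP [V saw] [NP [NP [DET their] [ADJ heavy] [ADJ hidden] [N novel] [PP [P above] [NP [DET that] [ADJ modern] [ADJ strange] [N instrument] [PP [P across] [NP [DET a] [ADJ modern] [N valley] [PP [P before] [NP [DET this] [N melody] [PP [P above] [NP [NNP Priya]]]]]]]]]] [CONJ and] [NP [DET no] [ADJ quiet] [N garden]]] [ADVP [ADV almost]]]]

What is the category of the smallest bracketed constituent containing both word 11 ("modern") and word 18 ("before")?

Both words fall inside [NP that modern strange instrument across a modern valley before this melody above Priya] (words 10–22), and no smaller constituent contains them both. Label: NP.

NP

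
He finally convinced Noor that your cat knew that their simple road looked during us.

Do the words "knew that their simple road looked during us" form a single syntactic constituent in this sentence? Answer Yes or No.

Yes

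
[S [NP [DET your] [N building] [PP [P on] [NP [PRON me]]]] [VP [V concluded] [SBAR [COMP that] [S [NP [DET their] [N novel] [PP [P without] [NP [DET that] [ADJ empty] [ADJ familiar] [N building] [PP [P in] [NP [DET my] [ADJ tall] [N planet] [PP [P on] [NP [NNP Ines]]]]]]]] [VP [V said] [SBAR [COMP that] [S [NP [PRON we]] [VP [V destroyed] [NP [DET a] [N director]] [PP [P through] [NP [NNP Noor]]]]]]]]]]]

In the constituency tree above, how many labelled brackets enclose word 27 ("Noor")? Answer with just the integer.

The word sits inside NNP, which is inside NP, inside PP, inside VP, inside S, inside SBAR, inside VP, inside S, inside SBAR, inside VP, inside S — 11 brackets in all.

11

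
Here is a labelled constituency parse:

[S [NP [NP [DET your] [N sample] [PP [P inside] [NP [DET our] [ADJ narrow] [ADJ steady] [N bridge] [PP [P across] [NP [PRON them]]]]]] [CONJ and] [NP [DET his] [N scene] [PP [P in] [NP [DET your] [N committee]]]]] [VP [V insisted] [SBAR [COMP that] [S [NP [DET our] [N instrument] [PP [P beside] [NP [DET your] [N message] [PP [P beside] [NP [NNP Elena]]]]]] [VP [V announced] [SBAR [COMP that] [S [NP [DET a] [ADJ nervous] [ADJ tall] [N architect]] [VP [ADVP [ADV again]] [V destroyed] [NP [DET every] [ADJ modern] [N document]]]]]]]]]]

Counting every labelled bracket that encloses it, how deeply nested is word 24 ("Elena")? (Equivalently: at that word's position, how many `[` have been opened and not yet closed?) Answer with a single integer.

10

Counting open brackets not yet closed at "Elena": [S [VP [SBAR [S [NP [PP [NP [PP [NP [NNP = 10.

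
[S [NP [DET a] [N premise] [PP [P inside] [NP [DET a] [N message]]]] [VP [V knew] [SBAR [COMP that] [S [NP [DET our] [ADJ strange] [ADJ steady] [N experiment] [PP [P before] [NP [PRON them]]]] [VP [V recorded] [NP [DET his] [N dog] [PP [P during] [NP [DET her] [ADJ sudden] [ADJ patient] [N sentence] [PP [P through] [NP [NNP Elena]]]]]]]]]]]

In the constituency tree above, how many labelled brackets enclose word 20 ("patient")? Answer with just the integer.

9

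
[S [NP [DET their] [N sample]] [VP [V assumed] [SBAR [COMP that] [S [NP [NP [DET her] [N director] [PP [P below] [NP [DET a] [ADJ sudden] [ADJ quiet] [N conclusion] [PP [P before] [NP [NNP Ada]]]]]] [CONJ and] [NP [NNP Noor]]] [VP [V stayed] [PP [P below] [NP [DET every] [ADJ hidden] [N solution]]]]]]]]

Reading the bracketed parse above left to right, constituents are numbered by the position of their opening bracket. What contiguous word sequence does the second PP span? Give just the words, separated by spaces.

before Ada

Opening `[PP` markers occur at word positions 7, 12, 17; the second of these opens the constituent [PP before Ada].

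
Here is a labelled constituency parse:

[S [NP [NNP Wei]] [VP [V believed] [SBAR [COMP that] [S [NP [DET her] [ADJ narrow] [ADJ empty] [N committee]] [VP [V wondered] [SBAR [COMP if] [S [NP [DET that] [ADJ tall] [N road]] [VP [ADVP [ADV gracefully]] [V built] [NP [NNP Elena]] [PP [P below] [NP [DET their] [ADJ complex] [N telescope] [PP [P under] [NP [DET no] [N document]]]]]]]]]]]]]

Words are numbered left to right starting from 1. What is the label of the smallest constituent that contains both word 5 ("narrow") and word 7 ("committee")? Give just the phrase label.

Word 5 lies under S → VP → SBAR → S → NP → ADJ; word 7 lies under S → VP → SBAR → S → NP → N. The lowest shared node is the NP.

NP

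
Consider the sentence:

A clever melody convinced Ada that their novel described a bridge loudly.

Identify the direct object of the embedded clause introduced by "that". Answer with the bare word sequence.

The verb of the embedded clause introduced by "that" is "described"; its direct object is the NP "a bridge".

a bridge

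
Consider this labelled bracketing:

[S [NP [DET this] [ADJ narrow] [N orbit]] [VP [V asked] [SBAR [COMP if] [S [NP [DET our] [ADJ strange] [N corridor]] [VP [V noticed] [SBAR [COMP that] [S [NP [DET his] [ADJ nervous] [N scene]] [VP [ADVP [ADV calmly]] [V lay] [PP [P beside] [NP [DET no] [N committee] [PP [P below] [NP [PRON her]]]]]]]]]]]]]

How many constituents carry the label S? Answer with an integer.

Scanning left to right, an opening `[S` appears at word positions 1, 6, 11 — 3 in total.

3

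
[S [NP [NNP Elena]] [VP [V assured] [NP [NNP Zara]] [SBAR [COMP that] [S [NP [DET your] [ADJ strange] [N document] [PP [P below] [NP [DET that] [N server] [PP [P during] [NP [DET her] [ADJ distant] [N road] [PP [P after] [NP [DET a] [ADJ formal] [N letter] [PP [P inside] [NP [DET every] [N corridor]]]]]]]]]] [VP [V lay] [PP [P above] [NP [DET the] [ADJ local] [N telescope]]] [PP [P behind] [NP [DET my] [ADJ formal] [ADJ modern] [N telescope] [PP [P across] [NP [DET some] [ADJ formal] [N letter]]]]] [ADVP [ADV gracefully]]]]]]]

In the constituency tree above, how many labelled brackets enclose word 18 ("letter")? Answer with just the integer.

12

Counting open brackets not yet closed at "letter": [S [VP [SBAR [S [NP [PP [NP [PP [NP [PP [NP [N = 12.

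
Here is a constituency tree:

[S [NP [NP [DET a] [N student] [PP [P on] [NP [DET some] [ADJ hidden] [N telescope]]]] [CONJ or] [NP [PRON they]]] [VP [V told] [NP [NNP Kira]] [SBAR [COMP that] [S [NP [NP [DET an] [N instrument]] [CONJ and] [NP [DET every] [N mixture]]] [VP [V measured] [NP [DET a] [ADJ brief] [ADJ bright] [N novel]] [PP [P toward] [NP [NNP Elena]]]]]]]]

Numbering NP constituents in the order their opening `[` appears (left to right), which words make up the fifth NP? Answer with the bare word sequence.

Kira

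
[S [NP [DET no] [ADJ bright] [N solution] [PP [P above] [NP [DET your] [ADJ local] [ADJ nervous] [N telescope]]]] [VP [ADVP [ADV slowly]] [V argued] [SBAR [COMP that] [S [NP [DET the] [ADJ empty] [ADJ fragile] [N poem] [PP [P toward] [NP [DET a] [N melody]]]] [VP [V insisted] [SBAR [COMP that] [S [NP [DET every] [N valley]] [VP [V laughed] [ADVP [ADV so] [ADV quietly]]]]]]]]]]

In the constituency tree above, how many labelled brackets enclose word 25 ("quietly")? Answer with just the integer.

10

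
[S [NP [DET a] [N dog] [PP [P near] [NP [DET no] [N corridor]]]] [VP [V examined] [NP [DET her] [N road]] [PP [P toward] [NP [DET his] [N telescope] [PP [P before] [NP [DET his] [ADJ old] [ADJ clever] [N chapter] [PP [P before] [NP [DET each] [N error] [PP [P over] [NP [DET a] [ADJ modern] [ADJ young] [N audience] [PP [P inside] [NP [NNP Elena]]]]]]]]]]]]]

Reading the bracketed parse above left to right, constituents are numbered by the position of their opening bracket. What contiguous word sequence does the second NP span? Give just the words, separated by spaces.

no corridor

In left-to-right order the NP constituents are "a dog near no corridor"; "no corridor"; "her road"; "his telescope before his old clever chapter before each error over a modern young audience inside Elena"; "his old clever chapter before each error over a modern young audience inside Elena"; "each error over a modern young audience inside Elena"; "a modern young audience inside Elena"; "Elena". Number 2 is "no corridor".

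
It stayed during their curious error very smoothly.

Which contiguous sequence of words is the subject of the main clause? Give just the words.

In the main clause the verb is "stayed"; the NP preceding it, "it", is the subject.

it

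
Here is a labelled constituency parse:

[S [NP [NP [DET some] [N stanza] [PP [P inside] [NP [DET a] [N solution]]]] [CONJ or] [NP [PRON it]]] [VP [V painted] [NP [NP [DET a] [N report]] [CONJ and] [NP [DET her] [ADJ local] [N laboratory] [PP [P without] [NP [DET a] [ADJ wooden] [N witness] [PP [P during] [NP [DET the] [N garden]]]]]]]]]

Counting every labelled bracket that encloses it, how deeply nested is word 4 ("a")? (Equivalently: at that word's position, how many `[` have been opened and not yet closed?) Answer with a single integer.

6

The word sits inside DET, which is inside NP, inside PP, inside NP, inside NP, inside S — 6 brackets in all.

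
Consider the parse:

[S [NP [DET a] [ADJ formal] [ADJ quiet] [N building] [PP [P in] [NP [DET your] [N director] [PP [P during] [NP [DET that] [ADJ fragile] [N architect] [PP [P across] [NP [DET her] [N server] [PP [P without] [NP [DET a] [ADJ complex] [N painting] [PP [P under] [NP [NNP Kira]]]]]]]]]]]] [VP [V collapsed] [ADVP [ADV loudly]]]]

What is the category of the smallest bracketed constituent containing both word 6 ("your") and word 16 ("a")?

NP

Word 6 lies under S → NP → PP → NP → DET; word 16 lies under S → NP → PP → NP → PP → NP → PP → NP → PP → NP → DET. The lowest shared node is the NP.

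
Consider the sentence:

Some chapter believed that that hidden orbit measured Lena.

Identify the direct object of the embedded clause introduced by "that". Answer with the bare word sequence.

The verb of the embedded clause introduced by "that" is "measured"; its direct object is the NP "Lena".

Lena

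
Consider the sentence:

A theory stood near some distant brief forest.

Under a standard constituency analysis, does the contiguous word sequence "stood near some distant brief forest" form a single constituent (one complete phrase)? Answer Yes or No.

Yes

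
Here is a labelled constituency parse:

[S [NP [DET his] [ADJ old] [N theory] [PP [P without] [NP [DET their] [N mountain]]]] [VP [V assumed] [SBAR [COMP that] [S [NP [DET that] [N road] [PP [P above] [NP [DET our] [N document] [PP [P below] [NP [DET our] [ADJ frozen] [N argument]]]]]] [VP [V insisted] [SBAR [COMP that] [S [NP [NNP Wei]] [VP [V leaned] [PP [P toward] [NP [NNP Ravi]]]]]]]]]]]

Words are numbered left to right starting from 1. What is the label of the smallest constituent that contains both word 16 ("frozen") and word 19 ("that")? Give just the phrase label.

S

Both words fall inside [S that road above our document below our frozen argument insisted that Wei leaned toward Ravi] (words 9–23), and no smaller constituent contains them both. Label: S.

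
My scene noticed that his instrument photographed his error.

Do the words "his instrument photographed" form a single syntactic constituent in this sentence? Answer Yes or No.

"his" belongs to the noun phrase "his instrument" while "photographed" belongs to the verb phrase "photographed his error"; a span that runs across that boundary is not a single phrase.

No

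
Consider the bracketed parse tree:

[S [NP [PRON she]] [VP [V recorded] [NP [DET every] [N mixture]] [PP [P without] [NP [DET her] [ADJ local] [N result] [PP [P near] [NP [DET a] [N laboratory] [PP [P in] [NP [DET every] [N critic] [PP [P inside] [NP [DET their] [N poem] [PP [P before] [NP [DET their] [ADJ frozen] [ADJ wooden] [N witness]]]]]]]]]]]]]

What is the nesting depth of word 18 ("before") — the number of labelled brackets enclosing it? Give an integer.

12

Counting open brackets not yet closed at "before": [S [VP [PP [NP [PP [NP [PP [NP [PP [NP [PP [P = 12.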